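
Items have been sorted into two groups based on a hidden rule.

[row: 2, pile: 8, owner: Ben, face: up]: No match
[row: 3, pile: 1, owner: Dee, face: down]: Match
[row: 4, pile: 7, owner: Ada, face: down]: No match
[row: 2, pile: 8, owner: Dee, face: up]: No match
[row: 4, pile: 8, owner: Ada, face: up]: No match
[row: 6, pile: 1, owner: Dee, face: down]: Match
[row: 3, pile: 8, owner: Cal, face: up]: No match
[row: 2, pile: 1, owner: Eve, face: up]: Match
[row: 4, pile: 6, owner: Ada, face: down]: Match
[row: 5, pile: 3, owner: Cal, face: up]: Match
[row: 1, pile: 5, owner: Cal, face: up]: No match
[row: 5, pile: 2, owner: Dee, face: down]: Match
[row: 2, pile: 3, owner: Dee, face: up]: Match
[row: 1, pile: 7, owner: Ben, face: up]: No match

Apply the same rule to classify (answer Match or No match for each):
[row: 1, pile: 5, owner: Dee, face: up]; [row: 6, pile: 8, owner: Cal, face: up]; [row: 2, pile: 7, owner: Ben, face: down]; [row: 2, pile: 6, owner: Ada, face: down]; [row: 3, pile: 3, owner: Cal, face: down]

One predicate separates the groups cleanly: pile ≤ 6 AND row ≥ 2.
[row: 1, pile: 5, owner: Dee, face: up] — pile = 5, row = 1, hence No match.
[row: 6, pile: 8, owner: Cal, face: up] — pile = 8, row = 6, hence No match.
[row: 2, pile: 7, owner: Ben, face: down] — pile = 7, row = 2, hence No match.
[row: 2, pile: 6, owner: Ada, face: down] — pile = 6, row = 2, hence Match.
[row: 3, pile: 3, owner: Cal, face: down] — pile = 3, row = 3, hence Match.

No match, No match, No match, Match, Match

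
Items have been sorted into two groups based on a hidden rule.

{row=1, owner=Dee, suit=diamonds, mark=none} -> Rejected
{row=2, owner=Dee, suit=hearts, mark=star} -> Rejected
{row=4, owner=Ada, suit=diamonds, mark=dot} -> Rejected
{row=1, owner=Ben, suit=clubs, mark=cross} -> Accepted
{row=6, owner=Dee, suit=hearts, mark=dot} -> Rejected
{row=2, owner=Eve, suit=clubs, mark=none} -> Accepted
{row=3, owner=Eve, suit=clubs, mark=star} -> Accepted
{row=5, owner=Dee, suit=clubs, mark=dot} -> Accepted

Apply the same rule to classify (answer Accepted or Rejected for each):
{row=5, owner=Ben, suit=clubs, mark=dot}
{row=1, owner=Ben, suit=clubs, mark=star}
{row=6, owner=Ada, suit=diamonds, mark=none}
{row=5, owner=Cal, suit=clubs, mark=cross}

Accepted, Accepted, Rejected, Accepted

The simplest hypothesis consistent with all the labels is: suit is clubs.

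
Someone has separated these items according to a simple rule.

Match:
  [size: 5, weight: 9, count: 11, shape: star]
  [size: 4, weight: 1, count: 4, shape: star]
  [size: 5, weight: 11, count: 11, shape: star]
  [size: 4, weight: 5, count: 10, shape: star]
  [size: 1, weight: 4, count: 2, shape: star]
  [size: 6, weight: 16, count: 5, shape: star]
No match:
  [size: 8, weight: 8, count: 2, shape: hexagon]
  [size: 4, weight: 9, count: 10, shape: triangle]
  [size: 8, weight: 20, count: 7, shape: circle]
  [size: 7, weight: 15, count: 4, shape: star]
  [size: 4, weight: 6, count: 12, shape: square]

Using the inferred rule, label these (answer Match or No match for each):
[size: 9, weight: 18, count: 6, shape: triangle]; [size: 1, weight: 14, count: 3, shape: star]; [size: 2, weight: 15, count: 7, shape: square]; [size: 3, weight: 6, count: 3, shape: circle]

One predicate separates the groups cleanly: shape is star AND size ≤ 6.

No match, Match, No match, No match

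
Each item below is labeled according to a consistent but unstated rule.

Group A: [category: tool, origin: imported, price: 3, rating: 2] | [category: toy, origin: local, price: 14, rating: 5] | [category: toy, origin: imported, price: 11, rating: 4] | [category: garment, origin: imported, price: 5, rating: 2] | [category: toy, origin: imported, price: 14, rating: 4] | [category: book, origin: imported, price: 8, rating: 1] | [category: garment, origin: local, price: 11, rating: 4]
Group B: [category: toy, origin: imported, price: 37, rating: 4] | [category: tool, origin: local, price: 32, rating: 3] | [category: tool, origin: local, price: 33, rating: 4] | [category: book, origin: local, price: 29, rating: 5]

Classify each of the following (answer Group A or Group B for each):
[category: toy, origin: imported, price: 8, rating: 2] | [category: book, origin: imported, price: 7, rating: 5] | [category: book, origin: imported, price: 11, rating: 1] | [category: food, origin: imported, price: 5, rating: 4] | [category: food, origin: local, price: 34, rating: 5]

'Group A' ⟺ price ≤ 14.
[category: toy, origin: imported, price: 8, rating: 2]: Group A (price = 8). [category: book, origin: imported, price: 7, rating: 5]: Group A (price = 7). [category: book, origin: imported, price: 11, rating: 1]: Group A (price = 11). [category: food, origin: imported, price: 5, rating: 4]: Group A (price = 5). [category: food, origin: local, price: 34, rating: 5]: Group B (price = 34).

Group A, Group A, Group A, Group A, Group B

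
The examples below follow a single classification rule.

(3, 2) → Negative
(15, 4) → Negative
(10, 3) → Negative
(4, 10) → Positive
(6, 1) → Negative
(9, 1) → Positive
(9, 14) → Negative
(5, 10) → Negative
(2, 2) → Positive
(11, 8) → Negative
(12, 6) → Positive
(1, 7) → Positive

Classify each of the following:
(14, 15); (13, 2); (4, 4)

Rule: sum is even. This holds for each 'Positive' example and fails for each 'Negative' one.
(14, 15) — 14+15 = 29, hence Negative. (13, 2) — 13+2 = 15, hence Negative. (4, 4) — 4+4 = 8, hence Positive.

Negative, Negative, Positive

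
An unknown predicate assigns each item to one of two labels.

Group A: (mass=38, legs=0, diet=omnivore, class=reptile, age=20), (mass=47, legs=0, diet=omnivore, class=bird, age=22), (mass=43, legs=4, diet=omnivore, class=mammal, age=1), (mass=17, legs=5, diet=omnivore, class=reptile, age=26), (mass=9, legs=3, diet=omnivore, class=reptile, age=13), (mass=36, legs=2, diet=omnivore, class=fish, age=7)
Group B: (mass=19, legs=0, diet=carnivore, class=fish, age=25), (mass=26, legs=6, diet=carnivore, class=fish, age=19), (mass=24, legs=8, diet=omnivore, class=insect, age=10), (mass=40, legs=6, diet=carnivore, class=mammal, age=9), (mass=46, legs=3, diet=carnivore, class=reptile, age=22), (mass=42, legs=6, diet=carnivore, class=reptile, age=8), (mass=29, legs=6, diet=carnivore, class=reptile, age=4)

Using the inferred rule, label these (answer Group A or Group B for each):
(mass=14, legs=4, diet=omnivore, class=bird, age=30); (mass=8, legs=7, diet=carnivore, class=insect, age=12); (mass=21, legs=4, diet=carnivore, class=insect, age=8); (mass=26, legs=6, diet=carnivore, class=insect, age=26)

Group A, Group B, Group B, Group B

The classifier is using: diet is omnivore AND legs ≤ 5.
(mass=14, legs=4, diet=omnivore, class=bird, age=30) — diet is omnivore, legs = 4, hence Group A.
(mass=8, legs=7, diet=carnivore, class=insect, age=12) — diet is carnivore, legs = 7, hence Group B.
(mass=21, legs=4, diet=carnivore, class=insect, age=8) — diet is carnivore, legs = 4, hence Group B.
(mass=26, legs=6, diet=carnivore, class=insect, age=26) — diet is carnivore, legs = 6, hence Group B.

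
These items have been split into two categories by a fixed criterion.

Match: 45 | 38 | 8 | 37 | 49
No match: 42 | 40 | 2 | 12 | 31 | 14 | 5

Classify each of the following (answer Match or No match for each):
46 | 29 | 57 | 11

One predicate separates the groups cleanly: digit sum ≥ 7.

Match, Match, Match, No match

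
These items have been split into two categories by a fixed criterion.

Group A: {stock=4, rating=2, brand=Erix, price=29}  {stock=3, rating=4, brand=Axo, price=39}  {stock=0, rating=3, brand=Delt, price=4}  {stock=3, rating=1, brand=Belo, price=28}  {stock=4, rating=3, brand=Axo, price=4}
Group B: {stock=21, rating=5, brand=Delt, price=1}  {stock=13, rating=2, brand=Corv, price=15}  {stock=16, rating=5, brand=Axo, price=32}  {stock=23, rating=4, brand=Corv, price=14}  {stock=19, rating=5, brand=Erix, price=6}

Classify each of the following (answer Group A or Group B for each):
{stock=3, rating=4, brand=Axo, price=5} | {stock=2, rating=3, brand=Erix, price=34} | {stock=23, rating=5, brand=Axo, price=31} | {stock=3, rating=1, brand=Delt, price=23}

Group A, Group A, Group B, Group A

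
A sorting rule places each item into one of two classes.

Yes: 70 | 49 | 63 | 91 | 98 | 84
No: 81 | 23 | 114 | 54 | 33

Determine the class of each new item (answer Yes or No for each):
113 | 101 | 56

A rule that fits every label: multiple of 7 — true of each 'Yes' example, false of each 'No' one.
113: 113 = 7·16 + 1 — doesn't match, so No. 101: 101 = 7·14 + 3 — doesn't match, so No. 56: 56 = 7·8 — checks out, so Yes.

No, No, Yes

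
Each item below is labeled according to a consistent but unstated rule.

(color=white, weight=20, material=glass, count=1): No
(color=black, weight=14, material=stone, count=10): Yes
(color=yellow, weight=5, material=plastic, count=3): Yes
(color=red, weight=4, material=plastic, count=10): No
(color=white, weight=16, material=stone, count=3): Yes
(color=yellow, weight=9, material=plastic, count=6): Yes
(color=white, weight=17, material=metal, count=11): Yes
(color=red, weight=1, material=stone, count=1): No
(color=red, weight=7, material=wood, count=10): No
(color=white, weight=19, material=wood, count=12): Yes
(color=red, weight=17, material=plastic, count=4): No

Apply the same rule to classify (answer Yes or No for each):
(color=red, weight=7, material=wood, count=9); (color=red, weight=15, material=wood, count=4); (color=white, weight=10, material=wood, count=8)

The distinguishing property — color is not red AND count ≥ 3 — holds for all the 'Yes' cases and none of the 'No' cases.
(color=red, weight=7, material=wood, count=9): No (color is red, count = 9). (color=red, weight=15, material=wood, count=4): No (color is red, count = 4). (color=white, weight=10, material=wood, count=8): Yes (color is white, count = 8).

No, No, Yes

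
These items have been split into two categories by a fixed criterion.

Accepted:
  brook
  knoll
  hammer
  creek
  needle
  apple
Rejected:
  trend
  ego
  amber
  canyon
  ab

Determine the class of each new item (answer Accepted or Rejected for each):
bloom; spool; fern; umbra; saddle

Accepted, Accepted, Rejected, Rejected, Accepted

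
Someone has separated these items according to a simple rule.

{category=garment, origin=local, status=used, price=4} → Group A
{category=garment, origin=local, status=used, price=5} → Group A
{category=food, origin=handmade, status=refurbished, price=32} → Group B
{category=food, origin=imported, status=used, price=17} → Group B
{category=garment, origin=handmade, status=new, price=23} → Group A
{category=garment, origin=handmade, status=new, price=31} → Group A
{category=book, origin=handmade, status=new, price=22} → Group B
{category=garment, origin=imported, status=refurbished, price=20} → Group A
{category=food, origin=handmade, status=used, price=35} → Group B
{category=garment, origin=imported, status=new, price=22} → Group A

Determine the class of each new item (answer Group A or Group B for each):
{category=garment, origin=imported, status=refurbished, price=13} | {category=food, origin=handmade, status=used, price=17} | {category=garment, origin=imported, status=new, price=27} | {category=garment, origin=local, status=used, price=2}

Group A, Group B, Group A, Group A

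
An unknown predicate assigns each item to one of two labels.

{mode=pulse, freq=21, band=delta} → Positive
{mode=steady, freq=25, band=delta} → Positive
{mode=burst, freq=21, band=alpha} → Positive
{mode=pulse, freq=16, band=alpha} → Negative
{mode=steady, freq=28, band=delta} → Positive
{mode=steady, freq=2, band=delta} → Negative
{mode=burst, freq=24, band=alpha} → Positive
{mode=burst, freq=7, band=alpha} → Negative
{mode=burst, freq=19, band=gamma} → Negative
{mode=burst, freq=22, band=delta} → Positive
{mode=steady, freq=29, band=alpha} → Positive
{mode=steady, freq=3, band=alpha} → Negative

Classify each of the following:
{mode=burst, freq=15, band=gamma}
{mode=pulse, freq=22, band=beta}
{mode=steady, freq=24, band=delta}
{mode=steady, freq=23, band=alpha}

Negative, Positive, Positive, Positive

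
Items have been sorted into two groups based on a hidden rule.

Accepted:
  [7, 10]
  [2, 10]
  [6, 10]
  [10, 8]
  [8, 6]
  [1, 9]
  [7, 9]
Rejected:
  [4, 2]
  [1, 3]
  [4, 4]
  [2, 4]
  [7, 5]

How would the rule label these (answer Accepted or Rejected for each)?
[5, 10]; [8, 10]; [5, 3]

Accepted, Accepted, Rejected

The classifier is using: second ≥ 6.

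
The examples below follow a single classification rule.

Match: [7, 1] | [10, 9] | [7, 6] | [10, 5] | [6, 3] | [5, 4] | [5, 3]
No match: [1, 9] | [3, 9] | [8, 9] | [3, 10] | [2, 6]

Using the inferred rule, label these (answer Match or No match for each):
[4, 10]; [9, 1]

No match, Match

The common property of the 'Match' items is: first > second. No 'No match' item has it.
[4, 10] — 4 < 10, hence No match.
[9, 1] — 9 > 1, hence Match.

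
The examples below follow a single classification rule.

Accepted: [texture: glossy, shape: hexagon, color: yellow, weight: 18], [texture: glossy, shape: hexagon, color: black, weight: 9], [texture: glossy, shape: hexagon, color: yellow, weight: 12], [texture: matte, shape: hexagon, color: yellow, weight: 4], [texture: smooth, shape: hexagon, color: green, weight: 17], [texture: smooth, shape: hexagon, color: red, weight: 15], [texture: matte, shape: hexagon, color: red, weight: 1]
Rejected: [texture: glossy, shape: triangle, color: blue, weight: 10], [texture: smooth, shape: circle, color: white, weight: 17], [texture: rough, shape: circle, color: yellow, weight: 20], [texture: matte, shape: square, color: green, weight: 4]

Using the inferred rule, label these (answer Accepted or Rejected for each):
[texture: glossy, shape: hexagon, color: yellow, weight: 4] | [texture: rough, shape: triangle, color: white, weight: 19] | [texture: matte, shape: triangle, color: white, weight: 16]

Accepted, Rejected, Rejected

A rule that fits every label: shape is hexagon — true of each 'Accepted' example, false of each 'Rejected' one.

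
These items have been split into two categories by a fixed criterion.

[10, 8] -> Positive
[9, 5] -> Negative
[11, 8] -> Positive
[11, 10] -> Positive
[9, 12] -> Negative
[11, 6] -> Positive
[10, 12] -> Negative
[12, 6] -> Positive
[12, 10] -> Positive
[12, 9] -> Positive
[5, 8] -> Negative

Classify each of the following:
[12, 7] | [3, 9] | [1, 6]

The rule appears to be: first > second AND sum ≥ 17.
[12, 7]: 12 > 7, 12+7 = 19 — checks out, so Positive.
[3, 9]: 3 < 9, 3+9 = 12 — lacks this property, so Negative.
[1, 6]: 1 < 6, 1+6 = 7 — lacks this property, so Negative.

Positive, Negative, Negative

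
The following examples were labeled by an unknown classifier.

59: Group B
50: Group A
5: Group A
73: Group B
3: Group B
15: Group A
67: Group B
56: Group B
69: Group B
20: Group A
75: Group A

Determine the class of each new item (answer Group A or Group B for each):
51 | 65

Group B, Group A

Checking candidate rules against both groups, what survives is: multiple of 5.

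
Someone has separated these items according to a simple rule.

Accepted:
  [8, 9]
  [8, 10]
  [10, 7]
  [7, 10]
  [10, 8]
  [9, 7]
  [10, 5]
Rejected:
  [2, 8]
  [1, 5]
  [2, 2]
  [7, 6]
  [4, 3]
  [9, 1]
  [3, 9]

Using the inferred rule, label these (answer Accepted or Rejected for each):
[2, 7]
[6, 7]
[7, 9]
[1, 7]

The pattern is that an item is 'Accepted' exactly when: sum ≥ 15.
[2, 7]: 2+7 = 9, does not satisfy this → Rejected. [6, 7]: 6+7 = 13, does not satisfy this → Rejected. [7, 9]: 7+9 = 16, satisfies this → Accepted. [1, 7]: 1+7 = 8, does not satisfy this → Rejected.

Rejected, Rejected, Accepted, Rejected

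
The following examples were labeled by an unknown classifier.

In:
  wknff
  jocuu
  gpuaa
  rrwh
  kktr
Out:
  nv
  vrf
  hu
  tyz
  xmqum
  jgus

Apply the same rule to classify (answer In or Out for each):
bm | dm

Out, Out

A rule that fits every label: has a double letter — true of each 'In' example, false of each 'Out' one.
bm: Out (no doubled letter).
dm: Out (no doubled letter).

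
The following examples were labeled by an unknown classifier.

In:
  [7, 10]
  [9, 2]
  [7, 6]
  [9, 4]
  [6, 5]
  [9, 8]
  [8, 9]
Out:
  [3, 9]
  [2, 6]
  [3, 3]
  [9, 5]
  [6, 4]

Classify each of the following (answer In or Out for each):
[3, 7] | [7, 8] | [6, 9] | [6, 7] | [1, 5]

Checking candidate rules against both groups, what survives is: sum is odd.
[3, 7]: Out (3+7 = 10).
[7, 8]: In (7+8 = 15).
[6, 9]: In (6+9 = 15).
[6, 7]: In (6+7 = 13).
[1, 5]: Out (1+5 = 6).

Out, In, In, In, Out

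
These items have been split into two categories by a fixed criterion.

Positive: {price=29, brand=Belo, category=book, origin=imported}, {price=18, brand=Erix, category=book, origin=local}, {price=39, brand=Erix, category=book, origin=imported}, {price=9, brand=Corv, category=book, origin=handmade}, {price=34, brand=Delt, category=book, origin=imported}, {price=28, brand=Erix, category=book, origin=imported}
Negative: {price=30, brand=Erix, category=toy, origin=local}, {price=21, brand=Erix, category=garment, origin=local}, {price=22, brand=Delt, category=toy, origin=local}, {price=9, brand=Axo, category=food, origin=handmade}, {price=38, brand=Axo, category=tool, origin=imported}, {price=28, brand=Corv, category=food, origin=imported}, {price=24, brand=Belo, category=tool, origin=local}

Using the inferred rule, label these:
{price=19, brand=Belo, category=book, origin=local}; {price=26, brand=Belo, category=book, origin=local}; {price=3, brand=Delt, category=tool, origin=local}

Comparing the two groups points to one rule — category is book.
Positive: {price=19, brand=Belo, category=book, origin=local}, since category is book. Positive: {price=26, brand=Belo, category=book, origin=local}, since category is book. Negative: {price=3, brand=Delt, category=tool, origin=local}, since category is tool.

Positive, Positive, Negative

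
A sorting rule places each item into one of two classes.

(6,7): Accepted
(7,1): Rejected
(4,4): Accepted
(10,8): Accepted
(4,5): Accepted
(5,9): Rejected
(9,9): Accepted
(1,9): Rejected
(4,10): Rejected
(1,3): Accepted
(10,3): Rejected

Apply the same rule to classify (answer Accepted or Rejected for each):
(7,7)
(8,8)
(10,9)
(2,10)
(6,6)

The distinguishing property — |first − second| ≤ 2 — holds for all the 'Accepted' cases and none of the 'Rejected' cases.
Accepted: (7,7), since |7−7| = 0.
Accepted: (8,8), since |8−8| = 0.
Accepted: (10,9), since |10−9| = 1.
Rejected: (2,10), since |2−10| = 8.
Accepted: (6,6), since |6−6| = 0.

Accepted, Accepted, Accepted, Rejected, Accepted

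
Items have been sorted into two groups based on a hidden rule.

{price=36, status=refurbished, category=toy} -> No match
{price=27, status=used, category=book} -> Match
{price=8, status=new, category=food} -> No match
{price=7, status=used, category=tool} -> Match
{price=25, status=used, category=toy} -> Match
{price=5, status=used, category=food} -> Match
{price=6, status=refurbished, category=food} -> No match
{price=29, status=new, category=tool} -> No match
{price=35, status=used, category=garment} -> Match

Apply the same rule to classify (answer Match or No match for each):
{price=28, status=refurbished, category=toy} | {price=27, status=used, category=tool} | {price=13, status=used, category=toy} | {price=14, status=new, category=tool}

No match, Match, Match, No match

A rule that fits every label: status is used — true of each 'Match' example, false of each 'No match' one.
{price=28, status=refurbished, category=toy} — status is refurbished, hence No match. {price=27, status=used, category=tool} — status is used, hence Match. {price=13, status=used, category=toy} — status is used, hence Match. {price=14, status=new, category=tool} — status is new, hence No match.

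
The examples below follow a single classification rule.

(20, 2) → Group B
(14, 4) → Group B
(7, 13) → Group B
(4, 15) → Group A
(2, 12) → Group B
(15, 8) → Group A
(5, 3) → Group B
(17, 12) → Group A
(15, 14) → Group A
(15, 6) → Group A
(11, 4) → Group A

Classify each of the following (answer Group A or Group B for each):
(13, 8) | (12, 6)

A rule that fits every label: sum is odd — true of each 'Group A' example, false of each 'Group B' one.
Group A: (13, 8), since 13+8 = 21. Group B: (12, 6), since 12+6 = 18.

Group A, Group B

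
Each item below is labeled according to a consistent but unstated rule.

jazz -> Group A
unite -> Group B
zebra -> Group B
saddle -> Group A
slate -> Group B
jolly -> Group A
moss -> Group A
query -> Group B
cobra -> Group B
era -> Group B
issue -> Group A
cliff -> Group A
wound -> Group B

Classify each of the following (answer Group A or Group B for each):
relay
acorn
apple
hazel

Group B, Group B, Group A, Group B

The simplest hypothesis consistent with all the labels is: has a double letter.
relay: no doubled letter, lacks this property → Group B. acorn: no doubled letter, lacks this property → Group B. apple: 'pp' doubled, satisfies this → Group A. hazel: no doubled letter, lacks this property → Group B.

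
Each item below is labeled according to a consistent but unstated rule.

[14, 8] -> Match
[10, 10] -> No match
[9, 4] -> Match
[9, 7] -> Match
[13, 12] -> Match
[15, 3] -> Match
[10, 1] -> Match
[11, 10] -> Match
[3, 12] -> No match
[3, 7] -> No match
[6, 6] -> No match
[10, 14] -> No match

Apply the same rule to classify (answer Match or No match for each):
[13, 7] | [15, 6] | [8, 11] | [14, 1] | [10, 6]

Match, Match, No match, Match, Match

All 'Match' examples share one property — first > second — and every 'No match' example lacks it.
[13, 7]: 13 > 7, fits → Match.
[15, 6]: 15 > 6, fits → Match.
[8, 11]: 8 < 11, fails this test → No match.
[14, 1]: 14 > 1, fits → Match.
[10, 6]: 10 > 6, fits → Match.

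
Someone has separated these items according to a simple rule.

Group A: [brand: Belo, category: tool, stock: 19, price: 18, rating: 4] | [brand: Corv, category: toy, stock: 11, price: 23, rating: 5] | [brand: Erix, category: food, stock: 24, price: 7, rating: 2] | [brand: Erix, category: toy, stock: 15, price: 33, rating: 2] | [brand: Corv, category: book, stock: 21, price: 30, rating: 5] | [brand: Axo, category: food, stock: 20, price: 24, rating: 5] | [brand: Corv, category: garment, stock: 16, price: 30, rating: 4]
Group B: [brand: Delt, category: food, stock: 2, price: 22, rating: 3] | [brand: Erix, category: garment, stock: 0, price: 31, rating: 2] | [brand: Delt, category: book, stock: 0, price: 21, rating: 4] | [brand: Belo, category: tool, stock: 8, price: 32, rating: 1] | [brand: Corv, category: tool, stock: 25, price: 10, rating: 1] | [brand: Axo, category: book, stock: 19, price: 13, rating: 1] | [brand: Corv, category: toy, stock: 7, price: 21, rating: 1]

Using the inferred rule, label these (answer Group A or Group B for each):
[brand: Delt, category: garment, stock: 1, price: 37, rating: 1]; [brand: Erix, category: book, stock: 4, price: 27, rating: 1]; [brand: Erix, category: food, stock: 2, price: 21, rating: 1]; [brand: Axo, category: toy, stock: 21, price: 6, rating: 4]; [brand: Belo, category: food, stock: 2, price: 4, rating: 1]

Rule: stock ≥ 7 AND rating ≥ 2. This holds for each 'Group A' example and fails for each 'Group B' one.
[brand: Delt, category: garment, stock: 1, price: 37, rating: 1] — stock = 1, rating = 1, hence Group B. [brand: Erix, category: book, stock: 4, price: 27, rating: 1] — stock = 4, rating = 1, hence Group B. [brand: Erix, category: food, stock: 2, price: 21, rating: 1] — stock = 2, rating = 1, hence Group B. [brand: Axo, category: toy, stock: 21, price: 6, rating: 4] — stock = 21, rating = 4, hence Group A. [brand: Belo, category: food, stock: 2, price: 4, rating: 1] — stock = 2, rating = 1, hence Group B.

Group B, Group B, Group B, Group A, Group B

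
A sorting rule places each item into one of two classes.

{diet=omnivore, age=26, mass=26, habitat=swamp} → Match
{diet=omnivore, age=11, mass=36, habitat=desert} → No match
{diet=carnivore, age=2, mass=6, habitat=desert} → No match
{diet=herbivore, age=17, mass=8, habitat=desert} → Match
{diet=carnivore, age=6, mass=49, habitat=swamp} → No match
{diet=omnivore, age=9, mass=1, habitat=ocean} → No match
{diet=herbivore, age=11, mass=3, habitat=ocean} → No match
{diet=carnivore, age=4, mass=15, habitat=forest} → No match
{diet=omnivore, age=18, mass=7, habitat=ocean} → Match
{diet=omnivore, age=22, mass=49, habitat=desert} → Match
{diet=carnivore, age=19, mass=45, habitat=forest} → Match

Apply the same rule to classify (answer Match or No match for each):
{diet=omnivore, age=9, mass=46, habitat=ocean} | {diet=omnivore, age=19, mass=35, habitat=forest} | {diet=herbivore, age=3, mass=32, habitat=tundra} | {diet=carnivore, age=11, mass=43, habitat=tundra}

Rule: age ≥ 17. This holds for each 'Match' example and fails for each 'No match' one.
{diet=omnivore, age=9, mass=46, habitat=ocean}: No match (age = 9). {diet=omnivore, age=19, mass=35, habitat=forest}: Match (age = 19). {diet=herbivore, age=3, mass=32, habitat=tundra}: No match (age = 3). {diet=carnivore, age=11, mass=43, habitat=tundra}: No match (age = 11).

No match, Match, No match, No match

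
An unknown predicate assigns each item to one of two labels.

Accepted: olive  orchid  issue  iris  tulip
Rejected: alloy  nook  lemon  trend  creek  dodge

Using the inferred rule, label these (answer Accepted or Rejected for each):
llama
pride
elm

Rejected, Accepted, Rejected

The distinguishing property — contains 'i' — holds for all the 'Accepted' cases and none of the 'Rejected' cases.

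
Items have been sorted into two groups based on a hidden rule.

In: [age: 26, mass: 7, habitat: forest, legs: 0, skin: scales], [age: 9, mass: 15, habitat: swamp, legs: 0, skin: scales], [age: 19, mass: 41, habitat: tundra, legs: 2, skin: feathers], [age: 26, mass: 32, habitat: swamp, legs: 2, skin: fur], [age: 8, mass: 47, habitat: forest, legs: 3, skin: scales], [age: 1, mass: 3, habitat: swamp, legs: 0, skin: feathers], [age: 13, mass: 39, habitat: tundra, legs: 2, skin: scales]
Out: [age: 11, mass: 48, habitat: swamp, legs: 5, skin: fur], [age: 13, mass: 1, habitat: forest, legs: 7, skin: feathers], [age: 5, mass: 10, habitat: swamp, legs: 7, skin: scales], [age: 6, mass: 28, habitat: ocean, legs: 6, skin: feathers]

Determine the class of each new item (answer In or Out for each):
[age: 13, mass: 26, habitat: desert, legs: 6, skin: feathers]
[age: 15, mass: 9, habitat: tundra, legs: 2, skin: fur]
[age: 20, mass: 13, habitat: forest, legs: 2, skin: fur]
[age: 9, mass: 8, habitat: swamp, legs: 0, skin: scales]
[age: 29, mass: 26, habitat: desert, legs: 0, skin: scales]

One predicate separates the groups cleanly: legs ≤ 3.
[age: 13, mass: 26, habitat: desert, legs: 6, skin: feathers]: legs = 6, does not satisfy this → Out.
[age: 15, mass: 9, habitat: tundra, legs: 2, skin: fur]: legs = 2, satisfies this → In.
[age: 20, mass: 13, habitat: forest, legs: 2, skin: fur]: legs = 2, satisfies this → In.
[age: 9, mass: 8, habitat: swamp, legs: 0, skin: scales]: legs = 0, satisfies this → In.
[age: 29, mass: 26, habitat: desert, legs: 0, skin: scales]: legs = 0, satisfies this → In.

Out, In, In, In, In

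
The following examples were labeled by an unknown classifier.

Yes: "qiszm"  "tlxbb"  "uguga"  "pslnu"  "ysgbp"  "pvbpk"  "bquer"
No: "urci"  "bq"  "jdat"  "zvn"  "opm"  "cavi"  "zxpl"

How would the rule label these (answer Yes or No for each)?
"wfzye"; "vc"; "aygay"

One predicate separates the groups cleanly: length 5.
"wfzye": length 5 — has this property, so Yes.
"vc": length 2 — doesn't qualify, so No.
"aygay": length 5 — has this property, so Yes.

Yes, No, Yes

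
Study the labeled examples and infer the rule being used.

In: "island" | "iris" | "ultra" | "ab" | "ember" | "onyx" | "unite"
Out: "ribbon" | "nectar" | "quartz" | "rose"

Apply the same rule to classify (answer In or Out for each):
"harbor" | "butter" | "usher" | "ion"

Out, Out, In, In

The classifier is using: starts with a vowel.
"harbor": starts with 'h' — does not satisfy this, so Out.
"butter": starts with 'b' — does not satisfy this, so Out.
"usher": starts with 'u' — meets the rule, so In.
"ion": starts with 'i' — meets the rule, so In.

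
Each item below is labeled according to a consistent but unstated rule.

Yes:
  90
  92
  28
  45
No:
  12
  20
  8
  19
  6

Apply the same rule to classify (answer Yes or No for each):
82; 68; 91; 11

A rule that fits every label: at least 28 — true of each 'Yes' example, false of each 'No' one.

Yes, Yes, Yes, No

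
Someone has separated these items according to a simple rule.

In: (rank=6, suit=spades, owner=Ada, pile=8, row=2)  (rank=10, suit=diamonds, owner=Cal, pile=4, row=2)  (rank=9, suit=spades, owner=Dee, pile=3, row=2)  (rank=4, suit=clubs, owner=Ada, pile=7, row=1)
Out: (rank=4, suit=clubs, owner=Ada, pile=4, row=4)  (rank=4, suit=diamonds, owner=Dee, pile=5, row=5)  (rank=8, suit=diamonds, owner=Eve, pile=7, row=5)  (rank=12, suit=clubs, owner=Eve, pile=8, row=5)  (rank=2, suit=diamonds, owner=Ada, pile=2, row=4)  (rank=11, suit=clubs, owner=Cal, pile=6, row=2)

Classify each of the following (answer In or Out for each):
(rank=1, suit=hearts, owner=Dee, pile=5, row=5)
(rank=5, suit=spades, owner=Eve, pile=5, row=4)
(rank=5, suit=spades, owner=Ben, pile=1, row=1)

The common property of the 'In' items is: row ≤ 2 AND rank ≤ 10. No 'Out' item has it.
(rank=1, suit=hearts, owner=Dee, pile=5, row=5): row = 5, rank = 1, lacks this property → Out.
(rank=5, suit=spades, owner=Eve, pile=5, row=4): row = 4, rank = 5, lacks this property → Out.
(rank=5, suit=spades, owner=Ben, pile=1, row=1): row = 1, rank = 5, passes → In.

Out, Out, In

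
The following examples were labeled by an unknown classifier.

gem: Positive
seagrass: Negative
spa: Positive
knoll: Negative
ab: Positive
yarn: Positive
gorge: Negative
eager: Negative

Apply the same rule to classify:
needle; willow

Negative, Negative

All 'Positive' examples share one property — length ≤ 4 — and every 'Negative' example lacks it.
needle — length 6, hence Negative. willow — length 6, hence Negative.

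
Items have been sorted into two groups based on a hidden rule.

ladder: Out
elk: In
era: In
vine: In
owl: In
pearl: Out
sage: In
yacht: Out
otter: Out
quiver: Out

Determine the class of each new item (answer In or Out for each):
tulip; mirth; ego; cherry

Out, Out, In, Out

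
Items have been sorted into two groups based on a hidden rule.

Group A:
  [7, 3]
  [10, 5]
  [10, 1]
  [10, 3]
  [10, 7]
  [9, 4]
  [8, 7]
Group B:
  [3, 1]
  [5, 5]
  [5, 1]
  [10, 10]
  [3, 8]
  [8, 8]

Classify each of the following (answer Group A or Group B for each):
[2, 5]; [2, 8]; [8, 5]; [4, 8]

Group B, Group B, Group A, Group B

The rule appears to be: first > second AND sum ≥ 10.
Group B: [2, 5], since 2 < 5, 2+5 = 7.
Group B: [2, 8], since 2 < 8, 2+8 = 10.
Group A: [8, 5], since 8 > 5, 8+5 = 13.
Group B: [4, 8], since 4 < 8, 4+8 = 12.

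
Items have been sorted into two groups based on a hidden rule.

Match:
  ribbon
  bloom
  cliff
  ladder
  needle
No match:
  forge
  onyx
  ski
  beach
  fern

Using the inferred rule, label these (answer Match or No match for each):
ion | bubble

The simplest hypothesis consistent with all the labels is: has a double letter.
ion: no doubled letter — doesn't qualify, so No match. bubble: 'bb' doubled — meets the rule, so Match.

No match, Match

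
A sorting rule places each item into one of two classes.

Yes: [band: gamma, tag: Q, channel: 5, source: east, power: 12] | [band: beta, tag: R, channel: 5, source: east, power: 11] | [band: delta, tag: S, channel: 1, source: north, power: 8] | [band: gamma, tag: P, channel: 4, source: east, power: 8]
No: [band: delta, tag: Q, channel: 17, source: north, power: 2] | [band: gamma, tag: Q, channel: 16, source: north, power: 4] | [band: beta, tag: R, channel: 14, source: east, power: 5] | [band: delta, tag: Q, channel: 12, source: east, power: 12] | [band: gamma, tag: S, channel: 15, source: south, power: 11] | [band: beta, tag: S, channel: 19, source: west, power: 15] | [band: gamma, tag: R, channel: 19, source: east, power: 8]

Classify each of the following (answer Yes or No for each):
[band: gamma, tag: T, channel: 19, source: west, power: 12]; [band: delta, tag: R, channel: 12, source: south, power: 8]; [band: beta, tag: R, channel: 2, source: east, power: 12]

No, No, Yes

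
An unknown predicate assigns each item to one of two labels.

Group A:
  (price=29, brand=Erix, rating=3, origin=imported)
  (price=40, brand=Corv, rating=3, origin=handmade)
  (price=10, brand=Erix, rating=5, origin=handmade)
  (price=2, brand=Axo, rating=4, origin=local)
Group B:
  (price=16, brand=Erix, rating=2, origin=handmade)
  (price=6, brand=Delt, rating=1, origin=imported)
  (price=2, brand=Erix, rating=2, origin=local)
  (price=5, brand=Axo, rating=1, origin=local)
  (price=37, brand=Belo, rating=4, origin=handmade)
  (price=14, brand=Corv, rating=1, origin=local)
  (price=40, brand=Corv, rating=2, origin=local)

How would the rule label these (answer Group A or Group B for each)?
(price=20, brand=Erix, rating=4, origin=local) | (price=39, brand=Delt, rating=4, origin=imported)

The pattern is that an item is 'Group A' exactly when: price ≠ 37 AND rating ≥ 3.
(price=20, brand=Erix, rating=4, origin=local): Group A (price = 20, rating = 4). (price=39, brand=Delt, rating=4, origin=imported): Group A (price = 39, rating = 4).

Group A, Group A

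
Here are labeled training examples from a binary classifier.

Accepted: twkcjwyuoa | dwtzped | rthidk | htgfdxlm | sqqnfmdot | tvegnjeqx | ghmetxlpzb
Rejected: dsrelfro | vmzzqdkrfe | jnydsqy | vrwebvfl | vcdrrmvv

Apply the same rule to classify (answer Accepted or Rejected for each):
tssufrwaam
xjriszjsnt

Accepted, Accepted

Every 'Accepted' example satisfies: contains 't'. None of the 'Rejected' examples do.
tssufrwaam: Accepted (has 't').
xjriszjsnt: Accepted (has 't').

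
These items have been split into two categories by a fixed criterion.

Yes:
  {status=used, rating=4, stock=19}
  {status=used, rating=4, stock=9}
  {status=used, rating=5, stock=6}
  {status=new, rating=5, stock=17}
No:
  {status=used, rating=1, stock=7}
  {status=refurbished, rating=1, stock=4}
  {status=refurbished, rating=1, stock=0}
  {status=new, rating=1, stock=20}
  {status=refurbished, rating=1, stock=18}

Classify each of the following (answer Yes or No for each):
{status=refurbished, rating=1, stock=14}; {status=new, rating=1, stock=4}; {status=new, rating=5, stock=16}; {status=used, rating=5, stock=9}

No, No, Yes, Yes

The rule appears to be: rating ≥ 4.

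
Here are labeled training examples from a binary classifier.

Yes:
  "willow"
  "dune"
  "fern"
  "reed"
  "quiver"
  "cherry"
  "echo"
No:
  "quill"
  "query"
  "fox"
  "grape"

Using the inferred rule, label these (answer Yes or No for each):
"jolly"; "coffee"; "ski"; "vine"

No, Yes, No, Yes

The distinguishing property — even length — holds for all the 'Yes' cases and none of the 'No' cases.
"jolly": length 5, does not pass → No. "coffee": length 6, fits → Yes. "ski": length 3, does not pass → No. "vine": length 4, fits → Yes.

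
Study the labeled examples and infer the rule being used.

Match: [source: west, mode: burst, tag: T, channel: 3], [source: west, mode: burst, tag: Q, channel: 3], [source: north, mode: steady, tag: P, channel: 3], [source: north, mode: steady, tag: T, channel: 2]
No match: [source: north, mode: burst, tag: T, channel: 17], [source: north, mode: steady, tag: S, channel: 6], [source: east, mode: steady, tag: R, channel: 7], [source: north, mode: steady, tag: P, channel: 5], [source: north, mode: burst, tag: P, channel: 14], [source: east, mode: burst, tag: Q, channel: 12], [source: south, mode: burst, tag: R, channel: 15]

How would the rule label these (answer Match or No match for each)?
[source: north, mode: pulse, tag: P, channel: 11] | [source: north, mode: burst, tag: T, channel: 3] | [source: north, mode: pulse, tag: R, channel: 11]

No match, Match, No match

'Match' ⟺ channel ≤ 3.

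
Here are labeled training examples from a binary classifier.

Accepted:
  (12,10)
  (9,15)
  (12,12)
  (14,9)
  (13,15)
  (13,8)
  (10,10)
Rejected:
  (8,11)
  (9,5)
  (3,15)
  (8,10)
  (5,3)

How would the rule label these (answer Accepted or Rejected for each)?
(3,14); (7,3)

The distinguishing property — sum ≥ 20 — holds for all the 'Accepted' cases and none of the 'Rejected' cases.
(3,14): 3+14 = 17 — lacks this property, so Rejected. (7,3): 7+3 = 10 — lacks this property, so Rejected.

Rejected, Rejected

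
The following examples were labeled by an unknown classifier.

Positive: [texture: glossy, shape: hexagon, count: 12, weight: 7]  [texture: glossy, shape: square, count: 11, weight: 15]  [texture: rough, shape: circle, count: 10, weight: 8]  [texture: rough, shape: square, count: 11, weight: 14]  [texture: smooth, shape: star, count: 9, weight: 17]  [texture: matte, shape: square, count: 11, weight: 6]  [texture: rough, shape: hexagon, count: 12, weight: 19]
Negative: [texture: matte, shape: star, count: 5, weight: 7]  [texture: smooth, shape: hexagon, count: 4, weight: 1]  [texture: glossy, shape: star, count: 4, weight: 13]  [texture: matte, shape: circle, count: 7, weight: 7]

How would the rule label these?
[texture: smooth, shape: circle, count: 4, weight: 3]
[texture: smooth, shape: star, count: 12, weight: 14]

Negative, Positive

The classifier is using: count ≥ 9.
[texture: smooth, shape: circle, count: 4, weight: 3] → count = 4 → Negative.
[texture: smooth, shape: star, count: 12, weight: 14] → count = 12 → Positive.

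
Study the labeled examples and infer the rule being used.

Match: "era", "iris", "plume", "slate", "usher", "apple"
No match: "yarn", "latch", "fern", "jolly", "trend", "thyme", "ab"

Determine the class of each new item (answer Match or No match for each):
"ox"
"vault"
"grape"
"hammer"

No match, Match, Match, Match

One predicate separates the groups cleanly: has ≥ 2 vowels.
"ox" — 1 vowel, hence No match.
"vault" — 2 vowels, hence Match.
"grape" — 2 vowels, hence Match.
"hammer" — 2 vowels, hence Match.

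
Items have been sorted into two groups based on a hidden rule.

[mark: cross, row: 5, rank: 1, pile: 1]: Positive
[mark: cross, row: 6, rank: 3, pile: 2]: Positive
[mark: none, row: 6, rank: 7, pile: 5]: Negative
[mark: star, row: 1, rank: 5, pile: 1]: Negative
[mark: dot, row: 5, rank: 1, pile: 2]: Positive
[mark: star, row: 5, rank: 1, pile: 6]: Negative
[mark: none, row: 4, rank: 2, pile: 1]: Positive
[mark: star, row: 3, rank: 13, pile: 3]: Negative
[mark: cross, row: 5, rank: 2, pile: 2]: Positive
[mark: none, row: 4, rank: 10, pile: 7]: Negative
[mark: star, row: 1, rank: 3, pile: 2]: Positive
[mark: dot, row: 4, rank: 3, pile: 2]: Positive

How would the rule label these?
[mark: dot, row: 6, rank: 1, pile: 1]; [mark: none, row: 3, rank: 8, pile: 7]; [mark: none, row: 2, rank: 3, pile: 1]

Positive, Negative, Positive

The classifier is using: pile ≤ 2 AND rank ≤ 3.
Positive: [mark: dot, row: 6, rank: 1, pile: 1], since pile = 1, rank = 1.
Negative: [mark: none, row: 3, rank: 8, pile: 7], since pile = 7, rank = 8.
Positive: [mark: none, row: 2, rank: 3, pile: 1], since pile = 1, rank = 3.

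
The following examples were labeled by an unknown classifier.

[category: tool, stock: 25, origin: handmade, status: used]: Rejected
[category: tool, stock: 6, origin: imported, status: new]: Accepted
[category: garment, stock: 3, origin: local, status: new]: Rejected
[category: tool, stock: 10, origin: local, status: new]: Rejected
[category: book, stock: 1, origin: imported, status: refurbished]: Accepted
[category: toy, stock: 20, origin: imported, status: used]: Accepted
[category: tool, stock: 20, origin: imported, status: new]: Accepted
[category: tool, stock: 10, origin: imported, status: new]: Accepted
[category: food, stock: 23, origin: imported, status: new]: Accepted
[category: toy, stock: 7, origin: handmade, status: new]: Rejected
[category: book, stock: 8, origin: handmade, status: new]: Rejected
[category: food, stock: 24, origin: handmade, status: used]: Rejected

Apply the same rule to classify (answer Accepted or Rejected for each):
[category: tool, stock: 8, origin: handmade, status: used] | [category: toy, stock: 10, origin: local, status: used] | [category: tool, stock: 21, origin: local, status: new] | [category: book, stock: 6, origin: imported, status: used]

Rejected, Rejected, Rejected, Accepted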